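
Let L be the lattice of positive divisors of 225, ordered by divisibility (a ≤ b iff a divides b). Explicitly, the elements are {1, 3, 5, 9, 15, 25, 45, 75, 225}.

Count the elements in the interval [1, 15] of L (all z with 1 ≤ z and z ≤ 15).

4

The interval [1, 15] = {1, 15, 3, 5}, which has 4 elements.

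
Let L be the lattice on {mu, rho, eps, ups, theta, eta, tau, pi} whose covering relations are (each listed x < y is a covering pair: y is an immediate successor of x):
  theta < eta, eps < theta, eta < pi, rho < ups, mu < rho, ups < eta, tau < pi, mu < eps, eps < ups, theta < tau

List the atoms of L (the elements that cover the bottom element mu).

The atoms are exactly the elements that cover mu: eps, rho.

eps, rho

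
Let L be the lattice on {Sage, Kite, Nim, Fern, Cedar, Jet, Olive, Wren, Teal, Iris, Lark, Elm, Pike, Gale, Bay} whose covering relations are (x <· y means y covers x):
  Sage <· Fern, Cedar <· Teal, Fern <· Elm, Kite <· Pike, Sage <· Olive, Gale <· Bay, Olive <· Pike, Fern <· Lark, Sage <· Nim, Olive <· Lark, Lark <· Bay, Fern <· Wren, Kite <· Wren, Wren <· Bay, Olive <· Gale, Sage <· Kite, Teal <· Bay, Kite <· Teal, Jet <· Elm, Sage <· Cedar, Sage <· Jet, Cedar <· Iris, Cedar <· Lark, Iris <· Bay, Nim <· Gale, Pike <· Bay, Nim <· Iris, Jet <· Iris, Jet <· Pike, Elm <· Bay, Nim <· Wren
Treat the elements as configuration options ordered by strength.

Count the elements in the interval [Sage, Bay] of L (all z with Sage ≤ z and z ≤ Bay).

15

The interval [Sage, Bay] = {Bay, Cedar, Elm, Fern, Gale, Iris, Jet, Kite, Lark, Nim, Olive, Pike, Sage, Teal, Wren}, which has 15 elements.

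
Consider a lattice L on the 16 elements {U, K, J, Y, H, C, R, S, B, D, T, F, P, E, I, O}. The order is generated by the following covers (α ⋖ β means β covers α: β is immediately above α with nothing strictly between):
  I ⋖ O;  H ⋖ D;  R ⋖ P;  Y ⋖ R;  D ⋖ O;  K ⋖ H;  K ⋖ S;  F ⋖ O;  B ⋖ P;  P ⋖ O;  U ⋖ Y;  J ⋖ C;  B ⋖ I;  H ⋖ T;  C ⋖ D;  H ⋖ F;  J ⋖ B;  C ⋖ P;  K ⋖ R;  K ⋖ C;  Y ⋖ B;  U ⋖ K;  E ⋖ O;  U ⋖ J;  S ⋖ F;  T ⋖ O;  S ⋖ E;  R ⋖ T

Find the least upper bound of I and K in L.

O

Common upper bounds of {I, K}: O.
The least among these is O.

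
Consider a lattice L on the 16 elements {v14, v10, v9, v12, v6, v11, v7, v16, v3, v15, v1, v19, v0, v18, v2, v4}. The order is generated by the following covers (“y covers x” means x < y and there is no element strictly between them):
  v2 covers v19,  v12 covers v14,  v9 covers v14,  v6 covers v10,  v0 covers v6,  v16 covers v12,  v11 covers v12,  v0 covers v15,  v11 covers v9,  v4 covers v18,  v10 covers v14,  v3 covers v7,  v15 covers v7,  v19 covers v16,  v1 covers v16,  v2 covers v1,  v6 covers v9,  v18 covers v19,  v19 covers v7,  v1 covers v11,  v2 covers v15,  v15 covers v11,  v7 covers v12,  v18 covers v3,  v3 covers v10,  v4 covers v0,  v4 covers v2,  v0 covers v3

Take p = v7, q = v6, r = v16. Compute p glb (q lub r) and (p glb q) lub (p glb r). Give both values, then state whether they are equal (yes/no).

v7; v12; no

q lub r = v4, so p glb (q lub r) = v7 glb v4 = v7.
p glb q = v14 and p glb r = v12, so (p glb q) lub (p glb r) = v14 lub v12 = v12.
Equal: no.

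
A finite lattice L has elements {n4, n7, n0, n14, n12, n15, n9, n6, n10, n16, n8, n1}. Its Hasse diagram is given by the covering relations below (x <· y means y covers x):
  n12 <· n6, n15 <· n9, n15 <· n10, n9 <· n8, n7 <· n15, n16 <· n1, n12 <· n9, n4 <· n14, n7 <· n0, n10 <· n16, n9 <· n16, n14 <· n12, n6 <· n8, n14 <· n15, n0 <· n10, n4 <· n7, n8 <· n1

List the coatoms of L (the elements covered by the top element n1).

n16, n8

The coatoms are exactly the elements covered by n1: n16, n8.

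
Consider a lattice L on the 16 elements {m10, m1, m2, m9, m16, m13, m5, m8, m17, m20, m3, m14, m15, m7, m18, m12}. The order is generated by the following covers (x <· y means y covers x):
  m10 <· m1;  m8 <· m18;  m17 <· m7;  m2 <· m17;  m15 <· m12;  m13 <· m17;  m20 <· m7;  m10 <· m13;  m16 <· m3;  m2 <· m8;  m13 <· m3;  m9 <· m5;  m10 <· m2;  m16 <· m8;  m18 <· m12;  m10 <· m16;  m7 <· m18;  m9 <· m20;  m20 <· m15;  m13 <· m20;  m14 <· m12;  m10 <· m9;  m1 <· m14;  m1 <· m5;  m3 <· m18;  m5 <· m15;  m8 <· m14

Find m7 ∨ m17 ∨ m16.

m18

Common upper bounds of {m7, m17, m16}: m12, m18.
The least among these is m18.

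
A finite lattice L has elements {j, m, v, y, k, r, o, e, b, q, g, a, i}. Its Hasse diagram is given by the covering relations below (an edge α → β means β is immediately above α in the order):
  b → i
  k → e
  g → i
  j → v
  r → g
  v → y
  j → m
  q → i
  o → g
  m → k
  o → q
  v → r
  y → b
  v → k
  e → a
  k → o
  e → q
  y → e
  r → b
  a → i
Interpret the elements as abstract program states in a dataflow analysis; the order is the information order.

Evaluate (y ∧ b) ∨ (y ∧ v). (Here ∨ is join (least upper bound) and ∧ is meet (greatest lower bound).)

y ∧ b = y
y ∧ v = v
y ∨ v = y

y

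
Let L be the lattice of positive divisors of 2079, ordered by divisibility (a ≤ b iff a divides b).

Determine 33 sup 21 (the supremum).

231

In the divisibility order, the join is the least common multiple: lcm(33, 21) = 231.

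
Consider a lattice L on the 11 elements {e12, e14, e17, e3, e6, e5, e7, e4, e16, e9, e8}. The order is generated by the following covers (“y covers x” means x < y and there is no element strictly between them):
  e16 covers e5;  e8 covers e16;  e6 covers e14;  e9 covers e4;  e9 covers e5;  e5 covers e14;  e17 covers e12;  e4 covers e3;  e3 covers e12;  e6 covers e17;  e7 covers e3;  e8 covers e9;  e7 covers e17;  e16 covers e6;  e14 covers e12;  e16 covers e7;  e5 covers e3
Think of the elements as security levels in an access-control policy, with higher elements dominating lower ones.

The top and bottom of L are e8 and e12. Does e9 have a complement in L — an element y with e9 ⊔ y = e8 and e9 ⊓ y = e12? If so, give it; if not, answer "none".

Need y with e9 ∨ y = e8 and e9 ∧ y = e12.
Checking each element gives: e17.

e17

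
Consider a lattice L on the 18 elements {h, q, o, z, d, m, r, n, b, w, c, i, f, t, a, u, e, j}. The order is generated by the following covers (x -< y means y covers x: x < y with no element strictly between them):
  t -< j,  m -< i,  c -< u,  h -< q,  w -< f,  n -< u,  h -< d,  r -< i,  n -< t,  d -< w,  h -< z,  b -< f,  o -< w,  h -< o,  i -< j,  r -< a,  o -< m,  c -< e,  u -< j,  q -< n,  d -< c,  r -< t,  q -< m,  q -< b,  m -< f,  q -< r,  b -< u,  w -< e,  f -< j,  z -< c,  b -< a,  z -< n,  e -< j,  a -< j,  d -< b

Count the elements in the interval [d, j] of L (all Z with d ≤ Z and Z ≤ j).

The interval [d, j] = {a, b, c, d, e, f, j, u, w}, which has 9 elements.

9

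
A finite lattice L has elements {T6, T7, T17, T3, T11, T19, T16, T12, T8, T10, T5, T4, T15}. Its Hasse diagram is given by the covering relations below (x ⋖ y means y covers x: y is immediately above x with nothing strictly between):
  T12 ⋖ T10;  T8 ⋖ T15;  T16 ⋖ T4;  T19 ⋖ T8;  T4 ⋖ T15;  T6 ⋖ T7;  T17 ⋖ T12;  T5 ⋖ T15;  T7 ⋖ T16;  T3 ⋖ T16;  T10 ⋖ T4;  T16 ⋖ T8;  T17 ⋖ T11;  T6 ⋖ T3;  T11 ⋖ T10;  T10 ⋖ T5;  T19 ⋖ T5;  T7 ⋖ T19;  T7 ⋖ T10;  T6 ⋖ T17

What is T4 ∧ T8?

Common lower bounds of {T4, T8}: T16, T3, T6, T7.
The greatest among these is T16.

T16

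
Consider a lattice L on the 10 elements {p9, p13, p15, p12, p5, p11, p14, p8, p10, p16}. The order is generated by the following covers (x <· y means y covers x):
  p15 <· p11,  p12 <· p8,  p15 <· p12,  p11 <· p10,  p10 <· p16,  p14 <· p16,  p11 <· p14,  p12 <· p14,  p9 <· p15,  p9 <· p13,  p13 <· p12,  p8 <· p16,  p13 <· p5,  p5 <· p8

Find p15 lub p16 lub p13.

p16

Common upper bounds of {p15, p16, p13}: p16.
The least among these is p16.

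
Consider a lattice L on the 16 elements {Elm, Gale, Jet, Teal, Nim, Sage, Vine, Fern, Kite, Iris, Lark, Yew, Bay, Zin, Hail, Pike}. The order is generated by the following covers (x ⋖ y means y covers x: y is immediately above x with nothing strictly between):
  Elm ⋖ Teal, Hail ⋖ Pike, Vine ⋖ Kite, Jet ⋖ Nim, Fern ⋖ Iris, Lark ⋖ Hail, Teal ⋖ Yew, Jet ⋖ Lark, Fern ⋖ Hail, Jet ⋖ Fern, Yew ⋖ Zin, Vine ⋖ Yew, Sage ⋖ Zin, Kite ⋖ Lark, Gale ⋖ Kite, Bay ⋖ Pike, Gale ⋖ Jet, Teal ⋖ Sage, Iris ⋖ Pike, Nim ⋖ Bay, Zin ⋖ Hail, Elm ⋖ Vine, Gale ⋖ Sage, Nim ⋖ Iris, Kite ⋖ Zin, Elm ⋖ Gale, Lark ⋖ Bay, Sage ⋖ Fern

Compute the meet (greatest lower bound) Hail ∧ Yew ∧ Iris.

Teal

Common lower bounds of {Hail, Yew, Iris}: Elm, Teal.
The greatest among these is Teal.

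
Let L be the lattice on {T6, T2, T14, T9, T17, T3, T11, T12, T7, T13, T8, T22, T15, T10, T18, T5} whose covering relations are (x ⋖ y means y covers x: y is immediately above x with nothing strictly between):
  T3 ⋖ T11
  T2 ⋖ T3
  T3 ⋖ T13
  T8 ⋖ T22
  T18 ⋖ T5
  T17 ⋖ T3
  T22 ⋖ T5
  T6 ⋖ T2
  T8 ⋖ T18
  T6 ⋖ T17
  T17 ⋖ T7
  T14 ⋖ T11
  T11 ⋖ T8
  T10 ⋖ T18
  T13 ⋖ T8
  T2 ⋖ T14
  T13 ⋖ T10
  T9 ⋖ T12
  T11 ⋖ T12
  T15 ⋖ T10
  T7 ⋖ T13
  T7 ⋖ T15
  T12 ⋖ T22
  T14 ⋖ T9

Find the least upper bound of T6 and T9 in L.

Common upper bounds of {T6, T9}: T12, T22, T5, T9.
The least among these is T9.

T9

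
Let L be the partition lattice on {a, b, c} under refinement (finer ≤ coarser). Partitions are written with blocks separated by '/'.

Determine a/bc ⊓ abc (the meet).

a/bc

The meet (common refinement) of a/bc and abc intersects blocks pairwise, giving a/bc.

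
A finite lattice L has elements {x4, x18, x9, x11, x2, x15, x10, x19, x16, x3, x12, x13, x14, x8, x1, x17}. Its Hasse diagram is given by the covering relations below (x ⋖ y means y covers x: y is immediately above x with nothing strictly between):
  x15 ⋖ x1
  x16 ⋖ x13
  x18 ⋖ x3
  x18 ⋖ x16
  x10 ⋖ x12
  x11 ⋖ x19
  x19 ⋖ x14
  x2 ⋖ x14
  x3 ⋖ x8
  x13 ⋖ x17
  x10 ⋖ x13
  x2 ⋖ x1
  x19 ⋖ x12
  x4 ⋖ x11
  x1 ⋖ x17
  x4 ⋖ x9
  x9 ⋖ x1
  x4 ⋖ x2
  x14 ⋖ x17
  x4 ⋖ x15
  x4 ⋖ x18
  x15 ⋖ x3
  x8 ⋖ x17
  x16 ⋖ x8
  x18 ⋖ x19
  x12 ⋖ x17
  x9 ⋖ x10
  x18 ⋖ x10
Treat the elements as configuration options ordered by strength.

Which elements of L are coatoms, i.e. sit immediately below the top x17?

The coatoms are exactly the elements covered by x17: x1, x12, x13, x14, x8.

x1, x12, x13, x14, x8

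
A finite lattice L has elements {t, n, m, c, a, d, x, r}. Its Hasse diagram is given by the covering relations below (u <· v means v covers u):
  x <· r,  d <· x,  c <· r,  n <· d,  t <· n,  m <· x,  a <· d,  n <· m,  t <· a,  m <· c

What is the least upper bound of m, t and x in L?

x

Common upper bounds of {m, t, x}: r, x.
The least among these is x.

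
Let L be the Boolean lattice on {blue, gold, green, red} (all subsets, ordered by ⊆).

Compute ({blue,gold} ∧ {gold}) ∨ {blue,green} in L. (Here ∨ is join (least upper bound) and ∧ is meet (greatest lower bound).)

{blue,gold,green}

{blue,gold} ∧ {gold} = {gold}
{gold} ∨ {blue,green} = {blue,gold,green}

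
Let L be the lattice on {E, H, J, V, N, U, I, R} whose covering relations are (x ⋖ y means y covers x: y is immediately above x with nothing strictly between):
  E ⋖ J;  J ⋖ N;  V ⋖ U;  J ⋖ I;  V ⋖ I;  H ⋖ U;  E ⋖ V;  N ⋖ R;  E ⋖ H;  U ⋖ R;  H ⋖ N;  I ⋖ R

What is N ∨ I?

R

Common upper bounds of {N, I}: R.
The least among these is R.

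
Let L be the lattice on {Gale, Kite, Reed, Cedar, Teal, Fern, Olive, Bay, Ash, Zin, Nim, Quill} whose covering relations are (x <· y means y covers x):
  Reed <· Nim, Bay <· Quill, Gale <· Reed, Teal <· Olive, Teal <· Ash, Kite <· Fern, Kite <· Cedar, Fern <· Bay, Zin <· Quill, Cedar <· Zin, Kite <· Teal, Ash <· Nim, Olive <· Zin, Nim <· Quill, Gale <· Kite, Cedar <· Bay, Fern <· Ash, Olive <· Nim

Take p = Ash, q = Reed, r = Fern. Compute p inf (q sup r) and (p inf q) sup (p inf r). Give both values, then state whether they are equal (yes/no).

q sup r = Nim, so p inf (q sup r) = Ash inf Nim = Ash.
p inf q = Gale and p inf r = Fern, so (p inf q) sup (p inf r) = Gale sup Fern = Fern.
Equal: no.

Ash; Fern; no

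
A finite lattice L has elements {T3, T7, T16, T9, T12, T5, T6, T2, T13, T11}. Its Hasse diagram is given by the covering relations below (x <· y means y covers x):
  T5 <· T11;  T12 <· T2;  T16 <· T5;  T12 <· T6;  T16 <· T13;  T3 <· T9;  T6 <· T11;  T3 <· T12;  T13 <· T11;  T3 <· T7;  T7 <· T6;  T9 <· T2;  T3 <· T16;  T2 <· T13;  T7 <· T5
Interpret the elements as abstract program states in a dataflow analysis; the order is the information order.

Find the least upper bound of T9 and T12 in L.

Common upper bounds of {T9, T12}: T11, T13, T2.
The least among these is T2.

T2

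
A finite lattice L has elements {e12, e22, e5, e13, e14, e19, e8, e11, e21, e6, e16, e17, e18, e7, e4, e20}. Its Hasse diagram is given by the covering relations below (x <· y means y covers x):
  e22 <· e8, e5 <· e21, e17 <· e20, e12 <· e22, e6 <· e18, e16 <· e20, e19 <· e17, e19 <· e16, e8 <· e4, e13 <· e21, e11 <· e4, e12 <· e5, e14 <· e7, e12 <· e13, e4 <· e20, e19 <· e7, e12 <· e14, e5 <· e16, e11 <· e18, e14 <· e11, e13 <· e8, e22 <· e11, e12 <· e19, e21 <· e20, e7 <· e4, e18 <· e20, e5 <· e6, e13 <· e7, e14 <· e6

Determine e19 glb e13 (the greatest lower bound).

e12

Common lower bounds of {e19, e13}: e12.
The greatest among these is e12.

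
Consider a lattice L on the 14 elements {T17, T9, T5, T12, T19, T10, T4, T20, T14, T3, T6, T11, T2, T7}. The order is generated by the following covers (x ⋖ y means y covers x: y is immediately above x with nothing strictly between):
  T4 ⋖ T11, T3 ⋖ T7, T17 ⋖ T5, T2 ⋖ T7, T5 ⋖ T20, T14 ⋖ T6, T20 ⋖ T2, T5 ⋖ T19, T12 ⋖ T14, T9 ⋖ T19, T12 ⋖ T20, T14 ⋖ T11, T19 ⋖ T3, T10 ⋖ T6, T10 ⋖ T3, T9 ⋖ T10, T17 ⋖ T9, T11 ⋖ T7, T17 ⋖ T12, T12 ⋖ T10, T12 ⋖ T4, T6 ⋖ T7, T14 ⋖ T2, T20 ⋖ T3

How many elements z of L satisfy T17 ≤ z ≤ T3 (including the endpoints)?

8

The interval [T17, T3] = {T10, T12, T17, T19, T20, T3, T5, T9}, which has 8 elements.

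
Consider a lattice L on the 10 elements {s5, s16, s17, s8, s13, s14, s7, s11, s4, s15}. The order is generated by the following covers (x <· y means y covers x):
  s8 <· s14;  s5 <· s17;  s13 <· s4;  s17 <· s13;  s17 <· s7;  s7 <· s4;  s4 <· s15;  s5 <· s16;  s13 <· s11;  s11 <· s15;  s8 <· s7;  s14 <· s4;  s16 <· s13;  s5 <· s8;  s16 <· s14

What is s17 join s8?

Common upper bounds of {s17, s8}: s15, s4, s7.
The least among these is s7.

s7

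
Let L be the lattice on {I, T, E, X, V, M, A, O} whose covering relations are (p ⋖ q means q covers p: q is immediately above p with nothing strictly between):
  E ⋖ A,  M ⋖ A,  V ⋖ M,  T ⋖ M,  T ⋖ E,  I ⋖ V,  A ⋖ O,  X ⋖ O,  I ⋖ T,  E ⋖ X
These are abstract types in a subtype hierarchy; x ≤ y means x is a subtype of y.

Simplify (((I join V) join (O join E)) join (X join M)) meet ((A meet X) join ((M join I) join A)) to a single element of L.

I ∨ V = V
O ∨ E = O
V ∨ O = O
X ∨ M = O
O ∨ O = O
A ∧ X = E
M ∨ I = M
M ∨ A = A
E ∨ A = A
O ∧ A = A

A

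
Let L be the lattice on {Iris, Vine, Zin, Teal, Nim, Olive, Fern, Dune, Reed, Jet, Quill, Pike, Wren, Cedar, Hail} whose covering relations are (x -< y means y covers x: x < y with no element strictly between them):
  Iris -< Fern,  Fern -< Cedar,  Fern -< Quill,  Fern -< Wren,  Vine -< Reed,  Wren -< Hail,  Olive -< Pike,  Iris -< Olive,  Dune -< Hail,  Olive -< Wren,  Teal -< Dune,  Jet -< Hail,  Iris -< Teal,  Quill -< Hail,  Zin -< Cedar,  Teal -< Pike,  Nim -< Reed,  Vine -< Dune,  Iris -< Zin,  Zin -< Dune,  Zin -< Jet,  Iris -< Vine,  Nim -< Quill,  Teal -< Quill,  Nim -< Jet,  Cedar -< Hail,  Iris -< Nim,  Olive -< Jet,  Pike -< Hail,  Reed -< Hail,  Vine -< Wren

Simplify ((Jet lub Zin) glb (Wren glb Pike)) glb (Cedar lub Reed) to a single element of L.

Olive

Jet ∨ Zin = Jet
Wren ∧ Pike = Olive
Jet ∧ Olive = Olive
Cedar ∨ Reed = Hail
Olive ∧ Hail = Olive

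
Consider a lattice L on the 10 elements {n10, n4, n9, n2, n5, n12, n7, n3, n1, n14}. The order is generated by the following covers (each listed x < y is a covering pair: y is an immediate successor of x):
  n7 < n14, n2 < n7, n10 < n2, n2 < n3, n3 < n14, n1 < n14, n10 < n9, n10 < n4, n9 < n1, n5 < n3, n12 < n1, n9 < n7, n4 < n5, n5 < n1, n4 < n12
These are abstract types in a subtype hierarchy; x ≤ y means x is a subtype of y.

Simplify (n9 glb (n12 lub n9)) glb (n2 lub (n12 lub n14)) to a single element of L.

n12 ∨ n9 = n1
n9 ∧ n1 = n9
n12 ∨ n14 = n14
n2 ∨ n14 = n14
n9 ∧ n14 = n9

n9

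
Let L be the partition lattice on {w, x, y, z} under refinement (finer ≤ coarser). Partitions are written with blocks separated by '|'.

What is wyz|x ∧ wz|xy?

The meet (common refinement) of wyz|x and wz|xy intersects blocks pairwise, giving wz|x|y.

wz|x|y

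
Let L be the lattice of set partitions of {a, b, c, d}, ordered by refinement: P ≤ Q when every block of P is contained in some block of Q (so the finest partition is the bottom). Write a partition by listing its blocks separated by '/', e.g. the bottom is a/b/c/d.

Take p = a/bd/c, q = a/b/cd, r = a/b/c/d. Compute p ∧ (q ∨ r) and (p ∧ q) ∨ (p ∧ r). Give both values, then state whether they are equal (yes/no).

q ∨ r = a/b/cd, so p ∧ (q ∨ r) = a/bd/c ∧ a/b/cd = a/b/c/d.
p ∧ q = a/b/c/d and p ∧ r = a/b/c/d, so (p ∧ q) ∨ (p ∧ r) = a/b/c/d ∨ a/b/c/d = a/b/c/d.
Equal: yes.

a/b/c/d; a/b/c/d; yes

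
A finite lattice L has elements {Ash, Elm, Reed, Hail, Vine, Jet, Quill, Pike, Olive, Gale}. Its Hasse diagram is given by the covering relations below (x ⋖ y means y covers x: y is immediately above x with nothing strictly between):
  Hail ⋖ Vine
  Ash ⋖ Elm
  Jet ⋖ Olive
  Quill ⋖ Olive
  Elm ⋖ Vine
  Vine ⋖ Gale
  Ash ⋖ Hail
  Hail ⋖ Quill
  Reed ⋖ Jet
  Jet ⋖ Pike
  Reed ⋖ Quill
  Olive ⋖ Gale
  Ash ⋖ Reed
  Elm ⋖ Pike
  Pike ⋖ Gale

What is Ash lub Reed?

Reed

Common upper bounds of {Ash, Reed}: Gale, Jet, Olive, Pike, Quill, Reed.
The least among these is Reed.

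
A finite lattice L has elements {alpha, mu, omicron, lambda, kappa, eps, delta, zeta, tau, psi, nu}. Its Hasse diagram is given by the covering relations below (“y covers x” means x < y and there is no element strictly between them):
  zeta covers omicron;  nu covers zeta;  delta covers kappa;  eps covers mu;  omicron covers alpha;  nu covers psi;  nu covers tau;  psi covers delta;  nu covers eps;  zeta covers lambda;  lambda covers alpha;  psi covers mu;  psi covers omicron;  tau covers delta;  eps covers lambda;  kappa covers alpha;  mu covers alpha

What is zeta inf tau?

alpha

Common lower bounds of {zeta, tau}: alpha.
The greatest among these is alpha.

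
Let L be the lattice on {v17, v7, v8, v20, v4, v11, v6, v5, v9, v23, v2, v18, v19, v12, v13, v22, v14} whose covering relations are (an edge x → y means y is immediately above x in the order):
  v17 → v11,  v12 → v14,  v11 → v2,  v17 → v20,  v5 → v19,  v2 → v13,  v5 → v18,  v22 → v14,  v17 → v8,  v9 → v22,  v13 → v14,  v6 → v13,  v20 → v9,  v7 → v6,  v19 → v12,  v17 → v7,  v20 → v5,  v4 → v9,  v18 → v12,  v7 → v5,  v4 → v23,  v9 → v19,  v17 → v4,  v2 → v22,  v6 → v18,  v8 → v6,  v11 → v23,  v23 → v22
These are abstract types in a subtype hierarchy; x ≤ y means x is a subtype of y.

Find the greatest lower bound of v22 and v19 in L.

v9

Common lower bounds of {v22, v19}: v17, v20, v4, v9.
The greatest among these is v9.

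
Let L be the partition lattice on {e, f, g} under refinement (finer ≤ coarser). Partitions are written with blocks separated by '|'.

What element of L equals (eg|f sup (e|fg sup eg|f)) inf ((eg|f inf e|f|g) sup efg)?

efg

e|fg ∨ eg|f = efg
eg|f ∨ efg = efg
eg|f ∧ e|f|g = e|f|g
e|f|g ∨ efg = efg
efg ∧ efg = efg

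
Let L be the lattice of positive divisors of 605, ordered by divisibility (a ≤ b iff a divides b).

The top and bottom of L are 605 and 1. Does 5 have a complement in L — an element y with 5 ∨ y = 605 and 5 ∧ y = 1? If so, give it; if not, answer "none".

121

Need y with 5 ∨ y = 605 and 5 ∧ y = 1.
Checking each element gives: 121.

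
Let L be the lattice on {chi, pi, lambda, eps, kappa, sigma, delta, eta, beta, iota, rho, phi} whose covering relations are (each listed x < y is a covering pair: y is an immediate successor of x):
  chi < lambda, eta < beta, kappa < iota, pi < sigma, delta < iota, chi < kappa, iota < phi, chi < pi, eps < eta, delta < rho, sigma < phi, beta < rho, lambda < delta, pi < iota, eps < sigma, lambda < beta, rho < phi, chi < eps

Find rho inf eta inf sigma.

eps

Common lower bounds of {rho, eta, sigma}: chi, eps.
The greatest among these is eps.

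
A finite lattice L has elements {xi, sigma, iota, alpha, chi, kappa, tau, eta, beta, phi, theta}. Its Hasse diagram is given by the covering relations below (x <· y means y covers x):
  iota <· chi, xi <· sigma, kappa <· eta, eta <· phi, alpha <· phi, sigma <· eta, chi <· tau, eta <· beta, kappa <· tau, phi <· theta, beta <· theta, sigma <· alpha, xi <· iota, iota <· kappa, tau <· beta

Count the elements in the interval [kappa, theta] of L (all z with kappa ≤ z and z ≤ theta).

6

The interval [kappa, theta] = {beta, eta, kappa, phi, tau, theta}, which has 6 elements.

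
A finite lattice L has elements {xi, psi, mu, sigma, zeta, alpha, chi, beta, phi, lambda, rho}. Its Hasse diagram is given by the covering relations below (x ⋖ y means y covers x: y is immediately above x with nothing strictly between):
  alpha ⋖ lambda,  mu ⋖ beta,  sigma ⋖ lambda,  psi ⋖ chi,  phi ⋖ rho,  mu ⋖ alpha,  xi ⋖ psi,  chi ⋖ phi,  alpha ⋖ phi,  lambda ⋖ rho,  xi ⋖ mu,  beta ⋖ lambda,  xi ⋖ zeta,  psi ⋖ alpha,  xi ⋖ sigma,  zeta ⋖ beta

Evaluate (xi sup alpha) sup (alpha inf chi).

xi ∨ alpha = alpha
alpha ∧ chi = psi
alpha ∨ psi = alpha

alpha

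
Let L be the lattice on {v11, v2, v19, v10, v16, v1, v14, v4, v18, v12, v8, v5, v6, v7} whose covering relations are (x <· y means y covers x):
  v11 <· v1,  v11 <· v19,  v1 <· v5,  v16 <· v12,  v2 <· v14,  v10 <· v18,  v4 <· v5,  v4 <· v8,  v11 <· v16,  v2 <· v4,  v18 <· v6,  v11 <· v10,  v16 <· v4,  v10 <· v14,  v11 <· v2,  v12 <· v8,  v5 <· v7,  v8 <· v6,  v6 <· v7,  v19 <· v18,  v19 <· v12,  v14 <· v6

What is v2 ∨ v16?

v4

Common upper bounds of {v2, v16}: v4, v5, v6, v7, v8.
The least among these is v4.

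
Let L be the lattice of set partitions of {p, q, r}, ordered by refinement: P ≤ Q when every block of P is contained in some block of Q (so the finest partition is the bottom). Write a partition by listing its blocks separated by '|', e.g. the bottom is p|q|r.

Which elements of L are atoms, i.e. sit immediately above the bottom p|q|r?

pq|r, pr|q, p|qr

The atoms are exactly the elements that cover p|q|r: pq|r, pr|q, p|qr.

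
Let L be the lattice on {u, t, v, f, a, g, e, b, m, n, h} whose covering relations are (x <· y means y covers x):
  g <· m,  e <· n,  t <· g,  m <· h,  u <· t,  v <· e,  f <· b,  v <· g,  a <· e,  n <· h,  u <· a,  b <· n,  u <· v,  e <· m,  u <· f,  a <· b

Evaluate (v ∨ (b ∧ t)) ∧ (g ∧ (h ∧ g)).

v

b ∧ t = u
v ∨ u = v
h ∧ g = g
g ∧ g = g
v ∧ g = v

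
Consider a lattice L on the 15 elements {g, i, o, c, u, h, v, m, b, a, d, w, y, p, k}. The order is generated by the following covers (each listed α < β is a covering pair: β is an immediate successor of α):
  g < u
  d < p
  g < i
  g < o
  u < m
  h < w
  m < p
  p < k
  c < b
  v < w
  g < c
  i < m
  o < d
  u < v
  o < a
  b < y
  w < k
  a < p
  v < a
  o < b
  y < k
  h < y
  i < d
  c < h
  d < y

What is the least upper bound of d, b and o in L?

Common upper bounds of {d, b, o}: k, y.
The least among these is y.

y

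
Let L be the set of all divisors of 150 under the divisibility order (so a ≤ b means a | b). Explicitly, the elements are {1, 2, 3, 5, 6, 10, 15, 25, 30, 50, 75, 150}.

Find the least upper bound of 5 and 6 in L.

30

In the divisibility order, the join is the least common multiple: lcm(5, 6) = 30.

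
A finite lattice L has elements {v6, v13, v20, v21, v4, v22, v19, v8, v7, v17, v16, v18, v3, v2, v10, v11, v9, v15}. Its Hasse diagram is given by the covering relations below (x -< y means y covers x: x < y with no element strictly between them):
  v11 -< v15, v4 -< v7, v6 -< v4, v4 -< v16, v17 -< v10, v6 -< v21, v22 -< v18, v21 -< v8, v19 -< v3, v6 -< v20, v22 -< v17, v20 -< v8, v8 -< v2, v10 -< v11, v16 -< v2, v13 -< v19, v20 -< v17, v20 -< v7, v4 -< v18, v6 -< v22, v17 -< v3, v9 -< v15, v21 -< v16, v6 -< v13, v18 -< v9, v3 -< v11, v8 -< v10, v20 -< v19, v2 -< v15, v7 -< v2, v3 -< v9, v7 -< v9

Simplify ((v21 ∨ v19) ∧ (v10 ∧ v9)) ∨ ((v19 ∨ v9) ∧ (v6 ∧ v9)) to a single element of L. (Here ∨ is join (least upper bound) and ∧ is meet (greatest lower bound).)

v21 ∨ v19 = v11
v10 ∧ v9 = v17
v11 ∧ v17 = v17
v19 ∨ v9 = v9
v6 ∧ v9 = v6
v9 ∧ v6 = v6
v17 ∨ v6 = v17

v17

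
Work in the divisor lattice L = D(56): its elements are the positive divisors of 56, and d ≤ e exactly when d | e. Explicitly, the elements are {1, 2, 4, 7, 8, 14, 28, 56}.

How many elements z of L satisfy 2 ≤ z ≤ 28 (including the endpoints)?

4

The interval [2, 28] = {14, 2, 28, 4}, which has 4 elements.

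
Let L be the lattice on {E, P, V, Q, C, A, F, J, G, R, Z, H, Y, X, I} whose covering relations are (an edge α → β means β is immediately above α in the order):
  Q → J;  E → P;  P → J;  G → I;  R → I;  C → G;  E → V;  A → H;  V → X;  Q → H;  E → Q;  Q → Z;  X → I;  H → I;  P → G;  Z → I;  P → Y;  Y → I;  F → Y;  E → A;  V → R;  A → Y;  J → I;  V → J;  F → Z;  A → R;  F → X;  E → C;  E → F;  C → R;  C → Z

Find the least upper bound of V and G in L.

Common upper bounds of {V, G}: I.
The least among these is I.

I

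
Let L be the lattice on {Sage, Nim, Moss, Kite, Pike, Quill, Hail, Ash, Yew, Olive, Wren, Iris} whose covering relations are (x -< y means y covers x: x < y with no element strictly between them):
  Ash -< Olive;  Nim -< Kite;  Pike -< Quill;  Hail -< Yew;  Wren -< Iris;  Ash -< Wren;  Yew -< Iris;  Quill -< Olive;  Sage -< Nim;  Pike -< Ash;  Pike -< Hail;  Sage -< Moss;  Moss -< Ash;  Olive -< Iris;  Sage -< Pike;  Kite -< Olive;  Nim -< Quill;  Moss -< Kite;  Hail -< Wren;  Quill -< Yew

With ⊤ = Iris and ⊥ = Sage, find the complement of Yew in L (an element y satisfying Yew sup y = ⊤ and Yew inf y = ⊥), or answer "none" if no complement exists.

Moss

Need y with Yew ∨ y = Iris and Yew ∧ y = Sage.
Checking each element gives: Moss.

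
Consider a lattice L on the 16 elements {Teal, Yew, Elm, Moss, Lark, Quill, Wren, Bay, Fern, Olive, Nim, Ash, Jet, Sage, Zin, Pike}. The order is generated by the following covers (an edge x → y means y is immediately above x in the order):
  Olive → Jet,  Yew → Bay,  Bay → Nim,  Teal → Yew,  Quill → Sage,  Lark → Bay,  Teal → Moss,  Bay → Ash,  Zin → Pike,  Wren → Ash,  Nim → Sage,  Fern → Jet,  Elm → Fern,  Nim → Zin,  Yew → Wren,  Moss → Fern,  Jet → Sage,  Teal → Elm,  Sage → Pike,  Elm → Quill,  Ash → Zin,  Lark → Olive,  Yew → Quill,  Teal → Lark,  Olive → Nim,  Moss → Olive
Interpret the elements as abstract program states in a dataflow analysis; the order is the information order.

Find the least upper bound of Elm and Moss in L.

Common upper bounds of {Elm, Moss}: Fern, Jet, Pike, Sage.
The least among these is Fern.

Fern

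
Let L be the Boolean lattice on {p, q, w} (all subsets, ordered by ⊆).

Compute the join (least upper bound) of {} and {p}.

Under ⊆, join is union: {} ∪ {p} = {p}.

{p}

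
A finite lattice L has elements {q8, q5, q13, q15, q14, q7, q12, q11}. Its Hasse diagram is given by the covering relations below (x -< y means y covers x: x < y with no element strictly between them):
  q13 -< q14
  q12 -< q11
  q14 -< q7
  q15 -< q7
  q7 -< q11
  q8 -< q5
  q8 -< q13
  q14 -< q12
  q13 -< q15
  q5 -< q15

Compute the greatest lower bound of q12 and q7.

q14

Common lower bounds of {q12, q7}: q13, q14, q8.
The greatest among these is q14.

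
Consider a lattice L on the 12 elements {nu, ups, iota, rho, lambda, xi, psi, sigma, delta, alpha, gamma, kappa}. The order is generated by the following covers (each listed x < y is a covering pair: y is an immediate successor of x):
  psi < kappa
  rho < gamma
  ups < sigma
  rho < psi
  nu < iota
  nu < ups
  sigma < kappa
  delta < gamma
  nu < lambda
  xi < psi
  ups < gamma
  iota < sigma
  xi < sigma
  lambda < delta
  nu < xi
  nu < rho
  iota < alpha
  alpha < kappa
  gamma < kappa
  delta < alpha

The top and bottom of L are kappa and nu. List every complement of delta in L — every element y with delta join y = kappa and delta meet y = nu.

psi, sigma, xi

Need y with delta ∨ y = kappa and delta ∧ y = nu.
Checking each element gives: psi, sigma, xi.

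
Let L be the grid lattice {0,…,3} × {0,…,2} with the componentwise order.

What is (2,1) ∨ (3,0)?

(3,1)

In a product of chains, the join is componentwise max, giving (3,1).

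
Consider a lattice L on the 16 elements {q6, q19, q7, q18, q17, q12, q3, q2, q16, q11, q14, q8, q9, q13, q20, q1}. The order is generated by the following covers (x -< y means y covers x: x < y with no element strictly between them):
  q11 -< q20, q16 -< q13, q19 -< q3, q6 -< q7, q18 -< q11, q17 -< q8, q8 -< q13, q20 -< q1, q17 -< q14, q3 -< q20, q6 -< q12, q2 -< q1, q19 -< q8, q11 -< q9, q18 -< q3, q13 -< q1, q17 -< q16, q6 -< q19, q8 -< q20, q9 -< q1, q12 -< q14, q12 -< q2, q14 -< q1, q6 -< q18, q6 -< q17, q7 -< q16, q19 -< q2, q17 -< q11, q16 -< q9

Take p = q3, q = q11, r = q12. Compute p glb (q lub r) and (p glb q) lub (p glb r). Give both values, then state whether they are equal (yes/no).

q3; q18; no

q lub r = q1, so p glb (q lub r) = q3 glb q1 = q3.
p glb q = q18 and p glb r = q6, so (p glb q) lub (p glb r) = q18 lub q6 = q18.
Equal: no.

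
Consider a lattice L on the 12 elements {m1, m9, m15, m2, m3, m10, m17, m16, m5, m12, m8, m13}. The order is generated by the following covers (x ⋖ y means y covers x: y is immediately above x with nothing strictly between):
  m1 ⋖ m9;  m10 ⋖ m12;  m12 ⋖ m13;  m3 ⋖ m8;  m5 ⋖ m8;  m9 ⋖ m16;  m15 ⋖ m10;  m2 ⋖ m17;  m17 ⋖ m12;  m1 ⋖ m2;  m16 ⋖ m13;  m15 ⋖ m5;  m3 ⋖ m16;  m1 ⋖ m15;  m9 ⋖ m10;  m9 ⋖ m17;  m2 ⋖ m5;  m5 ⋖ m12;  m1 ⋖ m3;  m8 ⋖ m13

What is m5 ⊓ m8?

Common lower bounds of {m5, m8}: m1, m15, m2, m5.
The greatest among these is m5.

m5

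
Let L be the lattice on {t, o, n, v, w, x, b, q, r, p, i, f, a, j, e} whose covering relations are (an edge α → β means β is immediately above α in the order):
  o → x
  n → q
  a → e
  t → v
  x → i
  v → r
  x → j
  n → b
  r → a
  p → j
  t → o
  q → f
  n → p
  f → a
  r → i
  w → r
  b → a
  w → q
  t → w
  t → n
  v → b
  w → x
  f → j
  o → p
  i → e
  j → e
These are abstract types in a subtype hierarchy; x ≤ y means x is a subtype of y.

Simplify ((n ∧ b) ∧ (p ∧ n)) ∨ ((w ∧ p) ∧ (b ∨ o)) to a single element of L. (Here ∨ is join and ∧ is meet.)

n

n ∧ b = n
p ∧ n = n
n ∧ n = n
w ∧ p = t
b ∨ o = e
t ∧ e = t
n ∨ t = n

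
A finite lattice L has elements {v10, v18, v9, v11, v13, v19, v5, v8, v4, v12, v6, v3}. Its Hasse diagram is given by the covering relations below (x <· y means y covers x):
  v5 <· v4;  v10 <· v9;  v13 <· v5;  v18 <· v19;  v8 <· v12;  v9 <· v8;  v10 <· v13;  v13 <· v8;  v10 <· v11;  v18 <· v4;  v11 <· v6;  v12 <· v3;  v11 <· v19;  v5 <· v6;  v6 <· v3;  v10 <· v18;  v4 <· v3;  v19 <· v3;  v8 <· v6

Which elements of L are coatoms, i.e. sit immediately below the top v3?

The coatoms are exactly the elements covered by v3: v12, v19, v4, v6.

v12, v19, v4, v6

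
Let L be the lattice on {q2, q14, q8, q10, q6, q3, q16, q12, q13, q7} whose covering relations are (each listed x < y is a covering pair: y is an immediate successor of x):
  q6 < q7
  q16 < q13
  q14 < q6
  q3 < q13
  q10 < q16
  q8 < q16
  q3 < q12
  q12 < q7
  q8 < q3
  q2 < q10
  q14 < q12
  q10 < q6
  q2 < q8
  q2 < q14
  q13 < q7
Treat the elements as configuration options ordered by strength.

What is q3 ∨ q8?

q3

Common upper bounds of {q3, q8}: q12, q13, q3, q7.
The least among these is q3.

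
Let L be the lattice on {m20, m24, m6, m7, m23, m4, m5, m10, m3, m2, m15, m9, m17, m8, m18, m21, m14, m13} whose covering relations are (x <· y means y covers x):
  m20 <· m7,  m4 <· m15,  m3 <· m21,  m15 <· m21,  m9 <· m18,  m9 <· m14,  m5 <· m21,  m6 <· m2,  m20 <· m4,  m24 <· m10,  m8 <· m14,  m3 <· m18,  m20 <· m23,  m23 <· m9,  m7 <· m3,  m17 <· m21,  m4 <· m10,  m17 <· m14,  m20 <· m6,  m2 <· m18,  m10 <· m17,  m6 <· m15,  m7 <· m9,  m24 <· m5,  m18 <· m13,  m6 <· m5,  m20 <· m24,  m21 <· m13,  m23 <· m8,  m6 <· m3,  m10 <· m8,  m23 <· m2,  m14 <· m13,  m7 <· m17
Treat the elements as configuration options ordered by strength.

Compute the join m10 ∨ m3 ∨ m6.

Common upper bounds of {m10, m3, m6}: m13, m21.
The least among these is m21.

m21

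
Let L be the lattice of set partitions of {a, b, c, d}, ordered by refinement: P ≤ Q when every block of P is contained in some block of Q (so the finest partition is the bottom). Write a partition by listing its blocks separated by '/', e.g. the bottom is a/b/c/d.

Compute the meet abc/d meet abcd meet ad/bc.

The meet (common refinement) of abc/d, abcd, ad/bc intersects blocks pairwise, giving a/bc/d.

a/bc/d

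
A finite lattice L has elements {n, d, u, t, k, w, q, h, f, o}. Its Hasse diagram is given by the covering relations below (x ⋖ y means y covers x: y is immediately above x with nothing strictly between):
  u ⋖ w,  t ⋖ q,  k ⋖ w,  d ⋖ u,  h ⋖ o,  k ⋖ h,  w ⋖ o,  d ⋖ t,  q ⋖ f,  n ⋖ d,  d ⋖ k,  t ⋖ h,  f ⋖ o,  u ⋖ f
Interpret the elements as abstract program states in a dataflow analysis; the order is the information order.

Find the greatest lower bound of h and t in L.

t

Common lower bounds of {h, t}: d, n, t.
The greatest among these is t.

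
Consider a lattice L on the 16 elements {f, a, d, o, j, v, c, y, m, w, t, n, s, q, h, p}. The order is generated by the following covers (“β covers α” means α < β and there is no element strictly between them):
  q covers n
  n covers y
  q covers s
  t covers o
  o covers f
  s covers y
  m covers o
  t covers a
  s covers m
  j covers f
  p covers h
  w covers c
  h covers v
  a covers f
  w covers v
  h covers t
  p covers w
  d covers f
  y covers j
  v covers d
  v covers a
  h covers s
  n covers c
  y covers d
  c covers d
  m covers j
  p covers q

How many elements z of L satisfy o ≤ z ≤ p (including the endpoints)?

The interval [o, p] = {h, m, o, p, q, s, t}, which has 7 elements.

7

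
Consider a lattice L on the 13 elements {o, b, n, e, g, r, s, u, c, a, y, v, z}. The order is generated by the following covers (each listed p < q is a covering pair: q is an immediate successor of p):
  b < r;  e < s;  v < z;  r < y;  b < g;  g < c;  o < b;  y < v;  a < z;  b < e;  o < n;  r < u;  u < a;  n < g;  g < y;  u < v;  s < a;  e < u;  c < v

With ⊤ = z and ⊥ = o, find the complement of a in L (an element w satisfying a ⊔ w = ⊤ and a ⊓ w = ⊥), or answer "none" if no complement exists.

Need w with a ∨ w = z and a ∧ w = o.
Checking each element gives: n.

n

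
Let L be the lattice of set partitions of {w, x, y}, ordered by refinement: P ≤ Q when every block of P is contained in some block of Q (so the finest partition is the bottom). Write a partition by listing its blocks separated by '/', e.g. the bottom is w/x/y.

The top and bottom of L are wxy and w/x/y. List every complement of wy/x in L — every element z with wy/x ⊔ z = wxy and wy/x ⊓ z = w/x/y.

w/xy, wx/y

Need z with wy/x ∨ z = wxy and wy/x ∧ z = w/x/y.
Checking each element gives: w/xy, wx/y.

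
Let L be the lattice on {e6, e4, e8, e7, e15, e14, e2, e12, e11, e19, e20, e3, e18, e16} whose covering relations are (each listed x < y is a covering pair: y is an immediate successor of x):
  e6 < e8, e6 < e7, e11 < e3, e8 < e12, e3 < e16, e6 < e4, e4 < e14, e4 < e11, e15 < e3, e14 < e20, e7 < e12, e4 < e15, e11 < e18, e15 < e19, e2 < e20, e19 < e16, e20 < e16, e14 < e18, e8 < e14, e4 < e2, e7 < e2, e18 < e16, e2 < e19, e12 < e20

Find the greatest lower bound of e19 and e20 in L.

e2

Common lower bounds of {e19, e20}: e2, e4, e6, e7.
The greatest among these is e2.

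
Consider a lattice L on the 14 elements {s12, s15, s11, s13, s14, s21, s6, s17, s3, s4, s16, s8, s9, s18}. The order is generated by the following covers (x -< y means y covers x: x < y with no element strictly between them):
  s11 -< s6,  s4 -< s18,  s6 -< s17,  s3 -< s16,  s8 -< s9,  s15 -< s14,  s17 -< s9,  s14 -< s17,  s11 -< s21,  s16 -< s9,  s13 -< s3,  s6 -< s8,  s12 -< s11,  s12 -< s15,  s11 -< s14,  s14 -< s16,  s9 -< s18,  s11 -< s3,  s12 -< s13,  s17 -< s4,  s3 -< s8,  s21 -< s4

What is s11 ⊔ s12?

s11

Common upper bounds of {s11, s12}: s11, s14, s16, s17, s18, s21, s3, s4, s6, s8, s9.
The least among these is s11.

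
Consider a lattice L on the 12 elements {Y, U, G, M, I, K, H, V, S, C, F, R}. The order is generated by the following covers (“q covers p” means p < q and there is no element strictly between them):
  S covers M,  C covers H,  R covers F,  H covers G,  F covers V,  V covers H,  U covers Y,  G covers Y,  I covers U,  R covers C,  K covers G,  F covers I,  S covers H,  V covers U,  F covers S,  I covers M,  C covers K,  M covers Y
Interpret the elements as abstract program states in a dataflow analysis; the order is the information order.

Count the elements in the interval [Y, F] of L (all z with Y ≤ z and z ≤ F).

The interval [Y, F] = {F, G, H, I, M, S, U, V, Y}, which has 9 elements.

9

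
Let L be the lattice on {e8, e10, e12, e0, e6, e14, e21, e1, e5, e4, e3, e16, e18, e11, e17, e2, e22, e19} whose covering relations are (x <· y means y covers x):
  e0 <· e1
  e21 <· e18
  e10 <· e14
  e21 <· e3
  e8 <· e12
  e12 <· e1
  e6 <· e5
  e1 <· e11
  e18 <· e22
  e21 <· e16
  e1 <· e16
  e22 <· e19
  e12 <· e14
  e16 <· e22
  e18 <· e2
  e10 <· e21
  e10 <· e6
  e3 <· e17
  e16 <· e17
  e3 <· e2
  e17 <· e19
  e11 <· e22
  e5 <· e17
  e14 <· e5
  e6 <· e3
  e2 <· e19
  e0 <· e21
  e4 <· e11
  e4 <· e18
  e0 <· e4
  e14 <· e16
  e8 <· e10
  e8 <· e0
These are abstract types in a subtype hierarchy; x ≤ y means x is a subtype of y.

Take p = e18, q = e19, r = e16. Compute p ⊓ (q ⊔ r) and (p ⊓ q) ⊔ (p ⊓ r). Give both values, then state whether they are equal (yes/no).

q ⊔ r = e19, so p ⊓ (q ⊔ r) = e18 ⊓ e19 = e18.
p ⊓ q = e18 and p ⊓ r = e21, so (p ⊓ q) ⊔ (p ⊓ r) = e18 ⊔ e21 = e18.
Equal: yes.

e18; e18; yes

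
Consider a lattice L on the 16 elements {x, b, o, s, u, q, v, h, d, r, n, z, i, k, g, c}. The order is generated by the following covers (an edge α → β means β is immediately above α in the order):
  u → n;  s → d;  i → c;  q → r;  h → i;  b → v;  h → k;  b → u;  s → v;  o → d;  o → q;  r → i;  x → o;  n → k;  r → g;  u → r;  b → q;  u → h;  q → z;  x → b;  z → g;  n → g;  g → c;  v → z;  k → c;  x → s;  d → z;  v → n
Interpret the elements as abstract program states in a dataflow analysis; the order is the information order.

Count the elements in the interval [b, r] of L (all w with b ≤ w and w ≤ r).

4

The interval [b, r] = {b, q, r, u}, which has 4 elements.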